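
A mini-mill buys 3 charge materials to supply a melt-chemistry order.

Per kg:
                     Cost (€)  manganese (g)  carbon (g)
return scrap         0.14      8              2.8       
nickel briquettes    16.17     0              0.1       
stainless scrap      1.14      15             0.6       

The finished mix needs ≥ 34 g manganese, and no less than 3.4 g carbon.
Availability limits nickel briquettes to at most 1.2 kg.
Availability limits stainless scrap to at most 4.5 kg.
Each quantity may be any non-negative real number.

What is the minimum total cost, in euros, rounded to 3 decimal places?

Treat it as an LP. Let x1 = kg of return scrap, x2 = kg of nickel briquettes, x3 = kg of stainless scrap.
Minimize 0.14x1 + 16.17x2 + 1.14x3 subject to:
  8x1 + 15x3 ≥ 34   (manganese)
  2.8x1 + 0.1x2 + 0.6x3 ≥ 3.4   (carbon)
  x2 ≤ 1.2
  x3 ≤ 4.5
  x1, x2, x3 ≥ 0.
The cheapest feasible vertex uses only return scrap; nickel briquettes, stainless scrap are not used. The manganese requirement is met with equality.
Solving gives x1 = 4.25.
Objective = 0.14·4.25 = 0.59500.

€0.595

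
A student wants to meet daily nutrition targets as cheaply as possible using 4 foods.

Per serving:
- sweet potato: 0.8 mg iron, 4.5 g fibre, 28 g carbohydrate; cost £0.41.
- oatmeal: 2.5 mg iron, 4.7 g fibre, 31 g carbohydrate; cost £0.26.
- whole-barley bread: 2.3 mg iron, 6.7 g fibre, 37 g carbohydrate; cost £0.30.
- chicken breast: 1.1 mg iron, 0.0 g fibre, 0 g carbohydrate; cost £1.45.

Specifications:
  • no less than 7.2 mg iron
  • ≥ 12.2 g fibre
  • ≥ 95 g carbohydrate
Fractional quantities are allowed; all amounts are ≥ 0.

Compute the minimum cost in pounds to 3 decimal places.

Treat it as an LP. Let x1 = servings of sweet potato, x2 = servings of oatmeal, x3 = servings of whole-barley bread, x4 = servings of chicken breast.
Minimize 0.41x1 + 0.26x2 + 0.3x3 + 1.45x4 s.t.:
  0.8x1 + 2.5x2 + 2.3x3 + 1.1x4 ≥ 7.2   (iron)
  4.5x1 + 4.7x2 + 6.7x3 ≥ 12.2   (fibre)
  28x1 + 31x2 + 37x3 ≥ 95   (carbohydrate)
  x1, x2, x3, x4 ≥ 0.
The optimal basis is {oatmeal, whole-barley bread}; sweet potato, chicken breast drop out. Binding constraints: iron and carbohydrate.
So oatmeal = 2.259 servings, whole-barley bread = 0.6745 servings.
Cost = 0.26·2.259 + 0.3·0.6745 = 0.78969.

£0.790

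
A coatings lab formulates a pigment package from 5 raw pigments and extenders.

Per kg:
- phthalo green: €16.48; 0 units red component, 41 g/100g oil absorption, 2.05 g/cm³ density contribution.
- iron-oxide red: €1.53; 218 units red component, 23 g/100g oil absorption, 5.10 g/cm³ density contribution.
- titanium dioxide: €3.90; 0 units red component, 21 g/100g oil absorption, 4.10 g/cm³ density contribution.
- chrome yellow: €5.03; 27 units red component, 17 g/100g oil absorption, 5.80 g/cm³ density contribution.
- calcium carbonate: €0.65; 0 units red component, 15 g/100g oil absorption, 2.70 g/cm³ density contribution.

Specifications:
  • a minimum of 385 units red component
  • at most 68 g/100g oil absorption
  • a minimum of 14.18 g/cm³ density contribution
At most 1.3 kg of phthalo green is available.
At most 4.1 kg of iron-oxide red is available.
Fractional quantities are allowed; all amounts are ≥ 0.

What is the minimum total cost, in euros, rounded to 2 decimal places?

Let x1 = kg of phthalo green, x2 = kg of iron-oxide red, x3 = kg of titanium dioxide, x4 = kg of chrome yellow, x5 = kg of calcium carbonate.
Minimize 16.48x1 + 1.53x2 + 3.9x3 + 5.03x4 + 0.65x5 subject to:
  218x2 + 27x4 ≥ 385   (red component)
  41x1 + 23x2 + 21x3 + 17x4 + 15x5 ≤ 68   (oil absorption)
  2.05x1 + 5.1x2 + 4.1x3 + 5.8x4 + 2.7x5 ≥ 14.18   (density contribution)
  x1 ≤ 1.3
  x2 ≤ 4.1
  x1, x2, x3, x4, x5 ≥ 0.
At the optimum only iron-oxide red, calcium carbonate are positive (phthalo green, titanium dioxide, chrome yellow = 0). The oil absorption and density contribution requirements are met with equality.
So iron-oxide red = 2.021 kg, calcium carbonate = 1.435 kg.
Total cost: 1.53·2.021 + 0.65·1.435 = 4.0249.

€4.02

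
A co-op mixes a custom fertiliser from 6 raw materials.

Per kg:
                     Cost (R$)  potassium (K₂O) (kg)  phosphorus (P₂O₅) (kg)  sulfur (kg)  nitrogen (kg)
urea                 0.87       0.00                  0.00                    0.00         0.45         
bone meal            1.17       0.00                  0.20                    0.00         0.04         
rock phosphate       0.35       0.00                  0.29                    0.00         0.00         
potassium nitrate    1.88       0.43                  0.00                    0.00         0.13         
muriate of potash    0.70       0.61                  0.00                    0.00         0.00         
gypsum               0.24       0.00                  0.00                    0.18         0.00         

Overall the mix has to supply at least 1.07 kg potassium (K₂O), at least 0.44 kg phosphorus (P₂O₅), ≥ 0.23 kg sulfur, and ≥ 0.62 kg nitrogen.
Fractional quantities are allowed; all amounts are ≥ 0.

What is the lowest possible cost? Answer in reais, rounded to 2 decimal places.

This is a linear program. Let x1 = kg of urea, x2 = kg of bone meal, x3 = kg of rock phosphate, x4 = kg of potassium nitrate, x5 = kg of muriate of potash, x6 = kg of gypsum.
Minimise 0.87x1 + 1.17x2 + 0.35x3 + 1.88x4 + 0.7x5 + 0.24x6 subject to:
  0.43x4 + 0.61x5 ≥ 1.07   (potassium (K₂O))
  0.2x2 + 0.29x3 ≥ 0.44   (phosphorus (P₂O₅))
  0.18x6 ≥ 0.23   (sulfur)
  0.45x1 + 0.04x2 + 0.13x4 ≥ 0.62   (nitrogen)
  x1, x2, x3, x4, x5, x6 ≥ 0.
At the optimum only urea, rock phosphate, muriate of potash, gypsum are positive (bone meal, potassium nitrate = 0). There the potassium (K₂O), phosphorus (P₂O₅), sulfur, nitrogen constraints are tight.
So urea = 1.378 kg, rock phosphate = 1.517 kg, muriate of potash = 1.754 kg, gypsum = 1.278 kg.
Total cost: 0.87·1.378 + 0.35·1.517 + 0.7·1.754 + 0.24·1.278 = 3.2643.

R$3.26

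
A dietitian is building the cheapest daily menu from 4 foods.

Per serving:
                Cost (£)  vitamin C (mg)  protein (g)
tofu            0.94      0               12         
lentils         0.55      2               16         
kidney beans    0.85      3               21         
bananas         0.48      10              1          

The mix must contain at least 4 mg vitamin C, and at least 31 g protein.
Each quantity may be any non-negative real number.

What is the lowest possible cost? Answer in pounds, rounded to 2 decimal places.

Set it up as a linear program. Let x1 = servings of tofu, x2 = servings of lentils, x3 = servings of kidney beans, x4 = servings of bananas.
Minimize 0.94x1 + 0.55x2 + 0.85x3 + 0.48x4 s.t.:
  2x2 + 3x3 + 10x4 ≥ 4   (vitamin C)
  12x1 + 16x2 + 21x3 + 1x4 ≥ 31   (protein)
  x1, x2, x3, x4 ≥ 0.
The minimum-cost mix takes nothing from tofu, kidney beans — only lentils, bananas. Binding constraints: vitamin C and protein.
Solving gives x2 = 1.937, x4 = 0.01266.
Total cost: 0.55·1.937 + 0.48·0.01266 = 1.0714.

£1.07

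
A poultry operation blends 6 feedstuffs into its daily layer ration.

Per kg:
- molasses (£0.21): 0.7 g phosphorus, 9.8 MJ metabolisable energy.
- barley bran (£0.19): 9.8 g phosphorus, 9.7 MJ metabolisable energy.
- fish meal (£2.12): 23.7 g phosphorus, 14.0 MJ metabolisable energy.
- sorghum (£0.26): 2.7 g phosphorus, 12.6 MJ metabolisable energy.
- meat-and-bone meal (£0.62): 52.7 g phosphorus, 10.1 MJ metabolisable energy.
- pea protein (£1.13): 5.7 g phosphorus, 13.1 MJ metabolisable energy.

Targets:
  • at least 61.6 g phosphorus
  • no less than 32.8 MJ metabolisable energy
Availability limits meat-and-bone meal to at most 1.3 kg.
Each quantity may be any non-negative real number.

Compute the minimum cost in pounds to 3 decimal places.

Let x1 = kg of molasses, x2 = kg of barley bran, x3 = kg of fish meal, x4 = kg of sorghum, x5 = kg of meat-and-bone meal, x6 = kg of pea protein.
min 0.21x1 + 0.19x2 + 2.12x3 + 0.26x4 + 0.62x5 + 1.13x6 with:
  0.7x1 + 9.8x2 + 23.7x3 + 2.7x4 + 52.7x5 + 5.7x6 ≥ 61.6   (phosphorus)
  9.8x1 + 9.7x2 + 14x3 + 12.6x4 + 10.1x5 + 13.1x6 ≥ 32.8   (metabolisable energy)
  x5 ≤ 1.3
  x1, x2, x3, x4, x5, x6 ≥ 0.
At the optimum only barley bran, meat-and-bone meal are positive (molasses, fish meal, sorghum, pea protein = 0). The phosphorus and metabolisable energy requirements are met with equality.
Solving gives x2 = 2.684, x5 = 0.6698.
Total cost: 0.19·2.684 + 0.62·0.6698 = 0.92524.

£0.925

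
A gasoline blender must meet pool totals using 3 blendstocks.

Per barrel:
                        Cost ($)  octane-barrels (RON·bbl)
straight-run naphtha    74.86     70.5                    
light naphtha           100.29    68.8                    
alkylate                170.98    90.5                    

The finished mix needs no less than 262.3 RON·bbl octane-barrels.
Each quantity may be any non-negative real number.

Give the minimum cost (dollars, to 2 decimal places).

Treat it as an LP. Let x1 = barrels of straight-run naphtha, x2 = barrels of light naphtha, x3 = barrels of alkylate.
Minimise 74.86x1 + 100.29x2 + 170.98x3 subject to:
  70.5x1 + 68.8x2 + 90.5x3 ≥ 262.3   (octane-barrels)
  x1, x2, x3 ≥ 0.
At the optimum only straight-run naphtha is positive (light naphtha, alkylate = 0). Binding constraint: octane-barrels.
That vertex is x1 = 3.7206.
Total cost: 74.86·3.7206 = 278.5241.

$278.52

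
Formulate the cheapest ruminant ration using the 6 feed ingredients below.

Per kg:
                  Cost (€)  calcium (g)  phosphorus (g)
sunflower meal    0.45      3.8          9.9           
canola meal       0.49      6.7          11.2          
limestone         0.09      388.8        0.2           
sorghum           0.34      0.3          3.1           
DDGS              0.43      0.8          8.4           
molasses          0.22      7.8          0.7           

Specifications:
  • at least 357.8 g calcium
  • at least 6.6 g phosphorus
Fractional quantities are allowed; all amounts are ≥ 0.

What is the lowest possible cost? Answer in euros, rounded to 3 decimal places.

Set it up as a linear program. Let x1 = kg of sunflower meal, x2 = kg of canola meal, x3 = kg of limestone, x4 = kg of sorghum, x5 = kg of DDGS, x6 = kg of molasses.
Minimize 0.45x1 + 0.49x2 + 0.09x3 + 0.34x4 + 0.43x5 + 0.22x6 with:
  3.8x1 + 6.7x2 + 388.8x3 + 0.3x4 + 0.8x5 + 7.8x6 ≥ 357.8   (calcium)
  9.9x1 + 11.2x2 + 0.2x3 + 3.1x4 + 8.4x5 + 0.7x6 ≥ 6.6   (phosphorus)
  x1, x2, x3, x4, x5, x6 ≥ 0.
The cheapest feasible vertex uses only canola meal, limestone; sunflower meal, sorghum, DDGS, molasses are not used. Binding constraints: calcium and phosphorus.
That vertex is x2 = 0.573, x3 = 0.9104.
Cost = 0.49·0.573 + 0.09·0.9104 = 0.36271.

€0.363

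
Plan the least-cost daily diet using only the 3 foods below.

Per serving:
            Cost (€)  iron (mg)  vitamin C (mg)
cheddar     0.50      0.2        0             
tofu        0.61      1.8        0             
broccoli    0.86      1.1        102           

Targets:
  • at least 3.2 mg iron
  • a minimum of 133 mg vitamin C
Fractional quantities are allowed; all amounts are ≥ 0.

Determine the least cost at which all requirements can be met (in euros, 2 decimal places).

€1.72

Let x1 = servings of cheddar, x2 = servings of tofu, x3 = servings of broccoli.
Minimize 0.5x1 + 0.61x2 + 0.86x3 with:
  0.2x1 + 1.8x2 + 1.1x3 ≥ 3.2   (iron)
  102x3 ≥ 133   (vitamin C)
  x1, x2, x3 ≥ 0.
The minimum-cost mix takes nothing from cheddar — only tofu, broccoli. There the iron and vitamin C constraints are tight.
So tofu = 0.9809 servings, broccoli = 1.304 servings.
Objective = 0.61·0.9809 + 0.86·1.304 = 1.7198.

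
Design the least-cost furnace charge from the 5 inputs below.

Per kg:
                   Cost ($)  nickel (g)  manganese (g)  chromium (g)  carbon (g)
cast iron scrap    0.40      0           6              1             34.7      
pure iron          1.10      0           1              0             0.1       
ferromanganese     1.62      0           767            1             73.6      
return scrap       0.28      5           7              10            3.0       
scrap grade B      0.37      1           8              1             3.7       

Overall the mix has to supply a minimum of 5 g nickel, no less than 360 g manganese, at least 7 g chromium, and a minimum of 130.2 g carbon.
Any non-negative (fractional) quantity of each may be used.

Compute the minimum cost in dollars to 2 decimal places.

Let x1 = kg of cast iron scrap, x2 = kg of pure iron, x3 = kg of ferromanganese, x4 = kg of return scrap, x5 = kg of scrap grade B.
Minimize 0.4x1 + 1.1x2 + 1.62x3 + 0.28x4 + 0.37x5 s.t.:
  5x4 + 1x5 ≥ 5   (nickel)
  6x1 + 1x2 + 767x3 + 7x4 + 8x5 ≥ 360   (manganese)
  1x1 + 1x3 + 10x4 + 1x5 ≥ 7   (chromium)
  34.7x1 + 0.1x2 + 73.6x3 + 3x4 + 3.7x5 ≥ 130.2   (carbon)
  x1, x2, x3, x4, x5 ≥ 0.
The minimum-cost mix takes nothing from pure iron, scrap grade B — only cast iron scrap, ferromanganese, return scrap. Binding constraints: nickel, manganese, carbon.
That vertex is x1 = 2.735, x3 = 0.4388, x4 = 1.
Hence cost = 0.4·2.735 + 1.62·0.4388 + 0.28·1 = $2.0849.

$2.08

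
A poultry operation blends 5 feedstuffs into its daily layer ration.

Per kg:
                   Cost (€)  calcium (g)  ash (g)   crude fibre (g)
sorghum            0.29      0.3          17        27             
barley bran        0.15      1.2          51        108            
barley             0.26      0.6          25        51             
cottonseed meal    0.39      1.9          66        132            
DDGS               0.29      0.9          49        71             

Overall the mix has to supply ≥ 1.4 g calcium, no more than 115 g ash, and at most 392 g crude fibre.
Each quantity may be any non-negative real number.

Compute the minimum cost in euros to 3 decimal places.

This is a linear program. Let x1 = kg of sorghum, x2 = kg of barley bran, x3 = kg of barley, x4 = kg of cottonseed meal, x5 = kg of DDGS.
min 0.29x1 + 0.15x2 + 0.26x3 + 0.39x4 + 0.29x5 s.t.:
  0.3x1 + 1.2x2 + 0.6x3 + 1.9x4 + 0.9x5 ≥ 1.4   (calcium)
  17x1 + 51x2 + 25x3 + 66x4 + 49x5 ≤ 115   (ash)
  27x1 + 108x2 + 51x3 + 132x4 + 71x5 ≤ 392   (crude fibre)
  x1, x2, x3, x4, x5 ≥ 0.
The minimum-cost mix takes nothing from sorghum, barley, cottonseed meal, DDGS — only barley bran. There the calcium constraint is tight.
That vertex is x2 = 1.167.
Total cost: 0.15·1.167 = 0.17505.

€0.175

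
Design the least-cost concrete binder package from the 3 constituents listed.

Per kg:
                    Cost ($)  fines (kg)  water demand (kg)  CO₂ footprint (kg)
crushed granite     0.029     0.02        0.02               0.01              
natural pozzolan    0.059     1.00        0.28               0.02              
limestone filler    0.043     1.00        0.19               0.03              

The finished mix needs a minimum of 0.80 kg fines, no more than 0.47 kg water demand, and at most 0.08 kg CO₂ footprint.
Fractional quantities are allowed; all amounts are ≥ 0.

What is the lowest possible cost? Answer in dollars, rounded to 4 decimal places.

Treat it as an LP. Let x1 = kg of crushed granite, x2 = kg of natural pozzolan, x3 = kg of limestone filler.
Minimize 0.029x1 + 0.059x2 + 0.043x3 subject to:
  0.02x1 + 1x2 + 1x3 ≥ 0.8   (fines)
  0.02x1 + 0.28x2 + 0.19x3 ≤ 0.47   (water demand)
  0.01x1 + 0.02x2 + 0.03x3 ≤ 0.08   (CO₂ footprint)
  x1, x2, x3 ≥ 0.
The cheapest feasible vertex uses only limestone filler; crushed granite, natural pozzolan are not used. There the fines constraint is tight.
Solving gives x3 = 0.8.
Hence cost = 0.043·0.8 = $0.034400.

$0.0344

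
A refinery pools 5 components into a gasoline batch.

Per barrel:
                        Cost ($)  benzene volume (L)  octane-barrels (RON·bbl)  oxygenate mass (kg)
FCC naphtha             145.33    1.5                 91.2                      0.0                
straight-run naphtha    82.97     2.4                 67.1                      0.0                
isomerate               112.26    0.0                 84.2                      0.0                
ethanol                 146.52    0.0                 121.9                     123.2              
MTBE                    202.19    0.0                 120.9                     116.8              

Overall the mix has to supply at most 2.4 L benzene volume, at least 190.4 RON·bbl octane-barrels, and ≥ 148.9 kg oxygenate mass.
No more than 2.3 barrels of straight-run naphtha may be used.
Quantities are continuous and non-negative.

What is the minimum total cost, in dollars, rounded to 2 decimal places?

Let x1 = barrels of FCC naphtha, x2 = barrels of straight-run naphtha, x3 = barrels of isomerate, x4 = barrels of ethanol, x5 = barrels of MTBE.
Minimise 145.33x1 + 82.97x2 + 112.26x3 + 146.52x4 + 202.19x5 s.t.:
  1.5x1 + 2.4x2 ≤ 2.4   (benzene volume)
  91.2x1 + 67.1x2 + 84.2x3 + 121.9x4 + 120.9x5 ≥ 190.4   (octane-barrels)
  123.2x4 + 116.8x5 ≥ 148.9   (oxygenate mass)
  x2 ≤ 2.3
  x1, x2, x3, x4, x5 ≥ 0.
The minimum-cost mix takes nothing from FCC naphtha, straight-run naphtha, isomerate, MTBE — only ethanol. The octane-barrels requirement is met with equality.
Solving gives x4 = 1.5619.
Hence cost = 146.52·1.5619 = $228.8496.

$228.85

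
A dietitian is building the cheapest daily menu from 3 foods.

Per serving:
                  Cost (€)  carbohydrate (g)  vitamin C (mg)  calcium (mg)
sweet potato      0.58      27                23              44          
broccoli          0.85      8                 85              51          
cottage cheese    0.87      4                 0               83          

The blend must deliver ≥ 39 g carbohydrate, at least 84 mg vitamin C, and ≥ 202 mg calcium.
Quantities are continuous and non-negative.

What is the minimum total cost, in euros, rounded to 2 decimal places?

€2.46

Set it up as a linear program. Let x1 = servings of sweet potato, x2 = servings of broccoli, x3 = servings of cottage cheese.
Minimise 0.58x1 + 0.85x2 + 0.87x3 with:
  27x1 + 8x2 + 4x3 ≥ 39   (carbohydrate)
  23x1 + 85x2 ≥ 84   (vitamin C)
  44x1 + 51x2 + 83x3 ≥ 202   (calcium)
  x1, x2, x3 ≥ 0.
The optimal mix uses every input. Binding constraints: carbohydrate, vitamin C, calcium.
So sweet potato = 1.017 servings, broccoli = 0.7129 servings, cottage cheese = 1.456 servings.
Hence cost = 0.58·1.017 + 0.85·0.7129 + 0.87·1.456 = €2.4625.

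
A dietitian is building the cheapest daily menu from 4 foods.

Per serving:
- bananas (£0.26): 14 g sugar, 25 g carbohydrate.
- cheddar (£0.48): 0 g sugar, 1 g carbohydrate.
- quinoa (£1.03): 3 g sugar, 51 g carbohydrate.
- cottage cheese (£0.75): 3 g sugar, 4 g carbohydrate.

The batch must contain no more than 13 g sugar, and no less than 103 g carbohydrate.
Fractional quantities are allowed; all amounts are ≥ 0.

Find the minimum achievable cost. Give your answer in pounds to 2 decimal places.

Set it up as a linear program. Let x1 = servings of bananas, x2 = servings of cheddar, x3 = servings of quinoa, x4 = servings of cottage cheese.
Minimize 0.26x1 + 0.48x2 + 1.03x3 + 0.75x4 subject to:
  14x1 + 3x3 + 3x4 ≤ 13   (sugar)
  25x1 + 1x2 + 51x3 + 4x4 ≥ 103   (carbohydrate)
  x1, x2, x3, x4 ≥ 0.
The minimum-cost mix takes nothing from cheddar, cottage cheese — only bananas, quinoa. The sugar and carbohydrate requirements are met with equality.
That vertex is x1 = 0.554, x3 = 1.748.
Total cost: 0.26·0.554 + 1.03·1.748 = 1.9445.

£1.94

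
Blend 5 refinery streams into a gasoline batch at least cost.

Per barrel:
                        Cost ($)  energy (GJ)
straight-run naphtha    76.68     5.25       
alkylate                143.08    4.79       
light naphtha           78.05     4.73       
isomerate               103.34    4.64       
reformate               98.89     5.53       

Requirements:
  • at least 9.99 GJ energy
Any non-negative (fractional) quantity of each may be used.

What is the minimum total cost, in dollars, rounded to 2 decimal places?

$145.91

Treat it as an LP. Let x1 = barrels of straight-run naphtha, x2 = barrels of alkylate, x3 = barrels of light naphtha, x4 = barrels of isomerate, x5 = barrels of reformate.
min 76.68x1 + 143.08x2 + 78.05x3 + 103.34x4 + 98.89x5 subject to:
  5.25x1 + 4.79x2 + 4.73x3 + 4.64x4 + 5.53x5 ≥ 9.99   (energy)
  x1, x2, x3, x4, x5 ≥ 0.
At the optimum only straight-run naphtha is positive (alkylate, light naphtha, isomerate, reformate = 0). There the energy constraint is tight.
So straight-run naphtha = 1.9029 barrels.
Total cost: 76.68·1.9029 = 145.9144.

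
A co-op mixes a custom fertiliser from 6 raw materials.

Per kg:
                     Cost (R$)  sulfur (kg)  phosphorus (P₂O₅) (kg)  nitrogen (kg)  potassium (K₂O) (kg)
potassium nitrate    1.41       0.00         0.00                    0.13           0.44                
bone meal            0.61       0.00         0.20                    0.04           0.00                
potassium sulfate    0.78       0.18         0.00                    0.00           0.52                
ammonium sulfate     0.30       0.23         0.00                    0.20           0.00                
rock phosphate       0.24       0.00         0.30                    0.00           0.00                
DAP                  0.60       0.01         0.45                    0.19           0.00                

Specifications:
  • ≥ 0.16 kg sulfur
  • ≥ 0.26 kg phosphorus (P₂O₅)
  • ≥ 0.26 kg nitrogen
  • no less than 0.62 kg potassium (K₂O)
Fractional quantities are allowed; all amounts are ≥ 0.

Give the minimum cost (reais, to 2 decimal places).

Let x1 = kg of potassium nitrate, x2 = kg of bone meal, x3 = kg of potassium sulfate, x4 = kg of ammonium sulfate, x5 = kg of rock phosphate, x6 = kg of DAP.
min 1.41x1 + 0.61x2 + 0.78x3 + 0.3x4 + 0.24x5 + 0.6x6 subject to:
  0.18x3 + 0.23x4 + 0.01x6 ≥ 0.16   (sulfur)
  0.2x2 + 0.3x5 + 0.45x6 ≥ 0.26   (phosphorus (P₂O₅))
  0.13x1 + 0.04x2 + 0.2x4 + 0.19x6 ≥ 0.26   (nitrogen)
  0.44x1 + 0.52x3 ≥ 0.62   (potassium (K₂O))
  x1, x2, x3, x4, x5, x6 ≥ 0.
The cheapest feasible vertex uses only potassium sulfate, ammonium sulfate, DAP; potassium nitrate, bone meal, rock phosphate are not used. Binding constraints: phosphorus (P₂O₅), nitrogen, potassium (K₂O).
Optimal quantities: potassium sulfate = 1.192 kg, ammonium sulfate = 0.7511 kg, DAP = 0.5778 kg.
Total cost: 0.78·1.192 + 0.3·0.7511 + 0.6·0.5778 = 1.5018.

R$1.50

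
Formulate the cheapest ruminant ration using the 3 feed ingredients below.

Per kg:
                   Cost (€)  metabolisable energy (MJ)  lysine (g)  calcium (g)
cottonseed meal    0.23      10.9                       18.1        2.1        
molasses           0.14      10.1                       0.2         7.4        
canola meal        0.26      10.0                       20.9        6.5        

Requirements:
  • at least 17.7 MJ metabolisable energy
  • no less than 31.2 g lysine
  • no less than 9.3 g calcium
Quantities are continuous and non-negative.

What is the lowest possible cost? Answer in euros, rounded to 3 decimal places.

€0.414

Let x1 = kg of cottonseed meal, x2 = kg of molasses, x3 = kg of canola meal.
Minimise 0.23x1 + 0.14x2 + 0.26x3 subject to:
  10.9x1 + 10.1x2 + 10x3 ≥ 17.7   (metabolisable energy)
  18.1x1 + 0.2x2 + 20.9x3 ≥ 31.2   (lysine)
  2.1x1 + 7.4x2 + 6.5x3 ≥ 9.3   (calcium)
  x1, x2, x3 ≥ 0.
All 3 inputs are positive at the optimum. The metabolisable energy, lysine, calcium requirements are met with equality.
So cottonseed meal = 0.4711 kg, molasses = 0.1716 kg, canola meal = 1.083 kg.
Hence cost = 0.23·0.4711 + 0.14·0.1716 + 0.26·1.083 = €0.41396.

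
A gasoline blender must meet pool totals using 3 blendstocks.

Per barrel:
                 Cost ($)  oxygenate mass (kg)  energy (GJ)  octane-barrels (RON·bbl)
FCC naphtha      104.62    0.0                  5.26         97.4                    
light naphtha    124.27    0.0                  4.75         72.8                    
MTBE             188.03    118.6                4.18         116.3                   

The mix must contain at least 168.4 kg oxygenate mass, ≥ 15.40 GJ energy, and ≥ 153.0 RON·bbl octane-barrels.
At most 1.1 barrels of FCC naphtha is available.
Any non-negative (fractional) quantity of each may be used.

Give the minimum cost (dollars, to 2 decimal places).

$478.31

Let x1 = barrels of FCC naphtha, x2 = barrels of light naphtha, x3 = barrels of MTBE.
Minimise 104.62x1 + 124.27x2 + 188.03x3 s.t.:
  118.6x3 ≥ 168.4   (oxygenate mass)
  5.26x1 + 4.75x2 + 4.18x3 ≥ 15.4   (energy)
  97.4x1 + 72.8x2 + 116.3x3 ≥ 153   (octane-barrels)
  x1 ≤ 1.1
  x1, x2, x3 ≥ 0.
All 3 inputs are positive at the optimum. There the oxygenate mass, energy, the FCC naphtha cap constraints are tight.
Optimal quantities: FCC naphtha = 1.1 barrels, light naphtha = 0.77449 barrels, MTBE = 1.4199 barrels.
Objective = 104.62·1.1 + 124.27·0.77449 + 188.03·1.4199 = 478.3117.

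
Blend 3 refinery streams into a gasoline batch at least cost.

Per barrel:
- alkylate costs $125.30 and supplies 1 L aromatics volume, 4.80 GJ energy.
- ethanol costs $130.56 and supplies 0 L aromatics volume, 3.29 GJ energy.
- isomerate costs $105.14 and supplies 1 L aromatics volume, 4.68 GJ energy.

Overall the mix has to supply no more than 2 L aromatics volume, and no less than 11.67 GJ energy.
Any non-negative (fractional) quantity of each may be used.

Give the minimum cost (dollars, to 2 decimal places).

$301.95

Let x1 = barrels of alkylate, x2 = barrels of ethanol, x3 = barrels of isomerate.
Minimize 125.3x1 + 130.56x2 + 105.14x3 subject to:
  1x1 + 1x3 ≤ 2   (aromatics volume)
  4.8x1 + 3.29x2 + 4.68x3 ≥ 11.67   (energy)
  x1, x2, x3 ≥ 0.
At the optimum only ethanol, isomerate are positive (alkylate = 0). Binding constraints: aromatics volume and energy.
Optimal quantities: ethanol = 0.7021 barrels, isomerate = 2 barrels.
Objective = 130.56·0.7021 + 105.14·2 = 301.9462.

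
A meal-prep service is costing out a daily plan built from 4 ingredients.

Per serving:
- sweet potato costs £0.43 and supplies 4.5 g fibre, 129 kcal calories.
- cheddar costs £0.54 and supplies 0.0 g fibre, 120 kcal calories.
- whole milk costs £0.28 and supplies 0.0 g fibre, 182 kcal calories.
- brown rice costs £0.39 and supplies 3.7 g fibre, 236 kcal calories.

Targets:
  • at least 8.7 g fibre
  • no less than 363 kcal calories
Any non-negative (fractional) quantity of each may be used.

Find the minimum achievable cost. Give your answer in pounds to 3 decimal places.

£0.863

Treat it as an LP. Let x1 = servings of sweet potato, x2 = servings of cheddar, x3 = servings of whole milk, x4 = servings of brown rice.
Minimize 0.43x1 + 0.54x2 + 0.28x3 + 0.39x4 subject to:
  4.5x1 + 3.7x4 ≥ 8.7   (fibre)
  129x1 + 120x2 + 182x3 + 236x4 ≥ 363   (calories)
  x1, x2, x3, x4 ≥ 0.
The optimal basis is {sweet potato, brown rice}; cheddar, whole milk drop out. The fibre and calories requirements are met with equality.
Optimal quantities: sweet potato = 1.214 servings, brown rice = 0.8743 servings.
Cost = 0.43·1.214 + 0.39·0.8743 = 0.86300.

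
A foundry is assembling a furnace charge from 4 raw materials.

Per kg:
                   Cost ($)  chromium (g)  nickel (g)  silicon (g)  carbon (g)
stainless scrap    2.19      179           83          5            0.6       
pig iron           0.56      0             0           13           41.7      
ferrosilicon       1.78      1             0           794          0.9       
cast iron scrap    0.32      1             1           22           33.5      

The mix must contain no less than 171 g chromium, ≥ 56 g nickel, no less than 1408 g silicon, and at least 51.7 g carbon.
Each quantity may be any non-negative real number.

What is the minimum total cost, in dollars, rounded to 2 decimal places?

Let x1 = kg of stainless scrap, x2 = kg of pig iron, x3 = kg of ferrosilicon, x4 = kg of cast iron scrap.
Minimize 2.19x1 + 0.56x2 + 1.78x3 + 0.32x4 s.t.:
  179x1 + 1x3 + 1x4 ≥ 171   (chromium)
  83x1 + 1x4 ≥ 56   (nickel)
  5x1 + 13x2 + 794x3 + 22x4 ≥ 1408   (silicon)
  0.6x1 + 41.7x2 + 0.9x3 + 33.5x4 ≥ 51.7   (carbon)
  x1, x2, x3, x4 ≥ 0.
At the optimum only stainless scrap, ferrosilicon, cast iron scrap are positive (pig iron = 0). There the chromium, silicon, carbon constraints are tight.
That vertex is x1 = 0.9374, x3 = 1.726, x4 = 1.48.
Total cost: 2.19·0.9374 + 1.78·1.726 + 0.32·1.48 = 5.5988.

$5.60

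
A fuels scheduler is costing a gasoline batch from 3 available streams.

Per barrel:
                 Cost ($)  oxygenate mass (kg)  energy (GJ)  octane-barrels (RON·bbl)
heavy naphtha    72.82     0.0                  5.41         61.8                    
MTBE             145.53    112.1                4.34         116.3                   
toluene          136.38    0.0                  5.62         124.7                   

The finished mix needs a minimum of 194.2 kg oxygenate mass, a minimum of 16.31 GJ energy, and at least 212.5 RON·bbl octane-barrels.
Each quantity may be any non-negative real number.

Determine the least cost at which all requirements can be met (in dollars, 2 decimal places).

$370.45

This is a linear program. Let x1 = barrels of heavy naphtha, x2 = barrels of MTBE, x3 = barrels of toluene.
Minimize 72.82x1 + 145.53x2 + 136.38x3 subject to:
  112.1x2 ≥ 194.2   (oxygenate mass)
  5.41x1 + 4.34x2 + 5.62x3 ≥ 16.31   (energy)
  61.8x1 + 116.3x2 + 124.7x3 ≥ 212.5   (octane-barrels)
  x1, x2, x3 ≥ 0.
The minimum-cost mix takes nothing from toluene — only heavy naphtha, MTBE. The oxygenate mass and energy requirements are met with equality.
Solving gives x1 = 1.625, x2 = 1.7324.
Objective = 72.82·1.625 + 145.53·1.7324 = 370.4487.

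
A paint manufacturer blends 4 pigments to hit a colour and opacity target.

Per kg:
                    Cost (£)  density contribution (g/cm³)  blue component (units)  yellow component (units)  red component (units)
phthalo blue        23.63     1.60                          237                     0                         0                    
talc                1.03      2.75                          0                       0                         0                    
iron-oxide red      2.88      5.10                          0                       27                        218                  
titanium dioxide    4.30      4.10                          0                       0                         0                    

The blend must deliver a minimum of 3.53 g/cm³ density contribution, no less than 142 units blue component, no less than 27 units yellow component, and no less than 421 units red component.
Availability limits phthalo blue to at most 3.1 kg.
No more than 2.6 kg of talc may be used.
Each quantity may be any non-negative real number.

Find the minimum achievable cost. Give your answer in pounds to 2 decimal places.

Treat it as an LP. Let x1 = kg of phthalo blue, x2 = kg of talc, x3 = kg of iron-oxide red, x4 = kg of titanium dioxide.
Minimise 23.63x1 + 1.03x2 + 2.88x3 + 4.3x4 with:
  1.6x1 + 2.75x2 + 5.1x3 + 4.1x4 ≥ 3.53   (density contribution)
  237x1 ≥ 142   (blue component)
  27x3 ≥ 27   (yellow component)
  218x3 ≥ 421   (red component)
  x1 ≤ 3.1
  x2 ≤ 2.6
  x1, x2, x3, x4 ≥ 0.
At the optimum only phthalo blue, iron-oxide red are positive (talc, titanium dioxide = 0). Binding constraints: blue component and red component.
So phthalo blue = 0.5992 kg, iron-oxide red = 1.931 kg.
Cost = 23.63·0.5992 + 2.88·1.931 = 19.7204.

£19.72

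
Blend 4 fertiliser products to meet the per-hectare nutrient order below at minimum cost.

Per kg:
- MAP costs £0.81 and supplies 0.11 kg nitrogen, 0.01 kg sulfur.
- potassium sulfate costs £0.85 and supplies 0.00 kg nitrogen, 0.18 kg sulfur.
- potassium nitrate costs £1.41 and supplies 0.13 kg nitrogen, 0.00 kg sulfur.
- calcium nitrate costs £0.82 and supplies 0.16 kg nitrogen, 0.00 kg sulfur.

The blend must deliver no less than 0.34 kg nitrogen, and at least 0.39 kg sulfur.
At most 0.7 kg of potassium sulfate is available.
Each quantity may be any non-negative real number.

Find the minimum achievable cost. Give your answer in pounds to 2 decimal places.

Let x1 = kg of MAP, x2 = kg of potassium sulfate, x3 = kg of potassium nitrate, x4 = kg of calcium nitrate.
Minimise 0.81x1 + 0.85x2 + 1.41x3 + 0.82x4 with:
  0.11x1 + 0.13x3 + 0.16x4 ≥ 0.34   (nitrogen)
  0.01x1 + 0.18x2 ≥ 0.39   (sulfur)
  x2 ≤ 0.7
  x1, x2, x3, x4 ≥ 0.
The minimum-cost mix takes nothing from potassium nitrate, calcium nitrate — only MAP, potassium sulfate. The sulfur and the potassium sulfate cap requirements are met with equality.
That vertex is x1 = 26.4, x2 = 0.7.
Total cost: 0.81·26.4 + 0.85·0.7 = 21.9790.

£21.98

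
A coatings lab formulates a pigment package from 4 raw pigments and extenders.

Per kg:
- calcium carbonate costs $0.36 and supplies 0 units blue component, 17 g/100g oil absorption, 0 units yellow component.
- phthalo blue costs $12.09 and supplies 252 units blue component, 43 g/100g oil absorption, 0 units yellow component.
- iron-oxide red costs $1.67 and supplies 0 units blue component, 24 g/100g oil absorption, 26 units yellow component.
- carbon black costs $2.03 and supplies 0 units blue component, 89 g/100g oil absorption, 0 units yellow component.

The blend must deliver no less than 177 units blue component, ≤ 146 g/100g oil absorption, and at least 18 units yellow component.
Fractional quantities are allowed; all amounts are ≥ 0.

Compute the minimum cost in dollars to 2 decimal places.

$9.65

This is a linear program. Let x1 = kg of calcium carbonate, x2 = kg of phthalo blue, x3 = kg of iron-oxide red, x4 = kg of carbon black.
Minimize 0.36x1 + 12.09x2 + 1.67x3 + 2.03x4 with:
  252x2 ≥ 177   (blue component)
  17x1 + 43x2 + 24x3 + 89x4 ≤ 146   (oil absorption)
  26x3 ≥ 18   (yellow component)
  x1, x2, x3, x4 ≥ 0.
The optimal basis is {phthalo blue, iron-oxide red}; calcium carbonate, carbon black drop out. There the blue component and yellow component constraints are tight.
So phthalo blue = 0.7024 kg, iron-oxide red = 0.6923 kg.
Hence cost = 12.09·0.7024 + 1.67·0.6923 = $9.6482.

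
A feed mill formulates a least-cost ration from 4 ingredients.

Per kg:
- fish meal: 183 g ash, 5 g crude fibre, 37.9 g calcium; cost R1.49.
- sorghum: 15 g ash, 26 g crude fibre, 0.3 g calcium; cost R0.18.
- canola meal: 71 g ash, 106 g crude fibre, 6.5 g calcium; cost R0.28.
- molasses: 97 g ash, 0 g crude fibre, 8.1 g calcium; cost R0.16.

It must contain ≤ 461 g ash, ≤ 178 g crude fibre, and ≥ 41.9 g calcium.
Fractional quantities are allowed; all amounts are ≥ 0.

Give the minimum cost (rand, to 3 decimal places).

Treat it as an LP. Let x1 = kg of fish meal, x2 = kg of sorghum, x3 = kg of canola meal, x4 = kg of molasses.
Minimize 1.49x1 + 0.18x2 + 0.28x3 + 0.16x4 subject to:
  183x1 + 15x2 + 71x3 + 97x4 ≤ 461   (ash)
  5x1 + 26x2 + 106x3 ≤ 178   (crude fibre)
  37.9x1 + 0.3x2 + 6.5x3 + 8.1x4 ≥ 41.9   (calcium)
  x1, x2, x3, x4 ≥ 0.
The optimal basis is {fish meal, molasses}; sorghum, canola meal drop out. The ash and calcium requirements are met with equality.
Optimal quantities: fish meal = 0.1505 kg, molasses = 4.469 kg.
Hence cost = 1.49·0.1505 + 0.16·4.469 = R0.93929.

R0.939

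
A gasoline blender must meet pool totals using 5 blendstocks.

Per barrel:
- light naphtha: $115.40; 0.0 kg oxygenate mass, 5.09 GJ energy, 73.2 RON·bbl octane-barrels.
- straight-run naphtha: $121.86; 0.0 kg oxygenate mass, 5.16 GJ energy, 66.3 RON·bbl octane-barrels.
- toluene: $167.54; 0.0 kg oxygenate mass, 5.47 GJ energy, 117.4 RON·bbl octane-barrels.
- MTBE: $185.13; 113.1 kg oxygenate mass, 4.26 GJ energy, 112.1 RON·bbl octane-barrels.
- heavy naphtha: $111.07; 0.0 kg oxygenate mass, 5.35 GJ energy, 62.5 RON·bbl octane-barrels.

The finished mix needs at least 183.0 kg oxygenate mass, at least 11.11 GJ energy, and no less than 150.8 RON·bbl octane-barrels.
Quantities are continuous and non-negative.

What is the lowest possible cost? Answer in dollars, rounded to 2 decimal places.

$387.10

This is a linear program. Let x1 = barrels of light naphtha, x2 = barrels of straight-run naphtha, x3 = barrels of toluene, x4 = barrels of MTBE, x5 = barrels of heavy naphtha.
Minimize 115.4x1 + 121.86x2 + 167.54x3 + 185.13x4 + 111.07x5 s.t.:
  113.1x4 ≥ 183   (oxygenate mass)
  5.09x1 + 5.16x2 + 5.47x3 + 4.26x4 + 5.35x5 ≥ 11.11   (energy)
  73.2x1 + 66.3x2 + 117.4x3 + 112.1x4 + 62.5x5 ≥ 150.8   (octane-barrels)
  x1, x2, x3, x4, x5 ≥ 0.
At the optimum only MTBE, heavy naphtha are positive (light naphtha, straight-run naphtha, toluene = 0). Binding constraints: oxygenate mass and energy.
So MTBE = 1.618 barrels, heavy naphtha = 0.7883 barrels.
Objective = 185.13·1.618 + 111.07·0.7883 = 387.0968.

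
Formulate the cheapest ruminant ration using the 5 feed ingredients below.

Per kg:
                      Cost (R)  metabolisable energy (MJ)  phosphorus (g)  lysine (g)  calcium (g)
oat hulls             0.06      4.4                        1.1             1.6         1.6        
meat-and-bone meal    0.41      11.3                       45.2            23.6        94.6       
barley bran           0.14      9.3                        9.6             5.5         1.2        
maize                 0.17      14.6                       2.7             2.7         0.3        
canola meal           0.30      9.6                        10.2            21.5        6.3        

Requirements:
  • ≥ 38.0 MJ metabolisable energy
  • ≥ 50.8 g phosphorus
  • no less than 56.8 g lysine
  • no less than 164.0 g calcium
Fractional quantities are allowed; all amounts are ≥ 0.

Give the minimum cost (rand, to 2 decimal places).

This is a linear program. Let x1 = kg of oat hulls, x2 = kg of meat-and-bone meal, x3 = kg of barley bran, x4 = kg of maize, x5 = kg of canola meal.
min 0.06x1 + 0.41x2 + 0.14x3 + 0.17x4 + 0.3x5 subject to:
  4.4x1 + 11.3x2 + 9.3x3 + 14.6x4 + 9.6x5 ≥ 38   (metabolisable energy)
  1.1x1 + 45.2x2 + 9.6x3 + 2.7x4 + 10.2x5 ≥ 50.8   (phosphorus)
  1.6x1 + 23.6x2 + 5.5x3 + 2.7x4 + 21.5x5 ≥ 56.8   (lysine)
  1.6x1 + 94.6x2 + 1.2x3 + 0.3x4 + 6.3x5 ≥ 164   (calcium)
  x1, x2, x3, x4, x5 ≥ 0.
The optimal basis is {meat-and-bone meal, barley bran, canola meal}; oat hulls, maize drop out. The metabolisable energy, lysine, calcium requirements are met with equality.
Optimal quantities: meat-and-bone meal = 1.688 kg, barley bran = 1.659 kg, canola meal = 0.3644 kg.
Objective = 0.41·1.688 + 0.14·1.659 + 0.3·0.3644 = 1.0337.

R1.03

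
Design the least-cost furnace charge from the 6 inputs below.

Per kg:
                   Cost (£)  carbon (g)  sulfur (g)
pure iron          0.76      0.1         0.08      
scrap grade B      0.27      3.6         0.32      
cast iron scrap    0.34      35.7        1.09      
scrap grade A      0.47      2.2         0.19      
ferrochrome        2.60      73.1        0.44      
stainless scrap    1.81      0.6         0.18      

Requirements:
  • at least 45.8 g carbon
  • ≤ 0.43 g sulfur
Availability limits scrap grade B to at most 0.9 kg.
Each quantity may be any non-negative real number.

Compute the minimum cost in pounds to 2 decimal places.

Let x1 = kg of pure iron, x2 = kg of scrap grade B, x3 = kg of cast iron scrap, x4 = kg of scrap grade A, x5 = kg of ferrochrome, x6 = kg of stainless scrap.
min 0.76x1 + 0.27x2 + 0.34x3 + 0.47x4 + 2.6x5 + 1.81x6 with:
  0.1x1 + 3.6x2 + 35.7x3 + 2.2x4 + 73.1x5 + 0.6x6 ≥ 45.8   (carbon)
  0.08x1 + 0.32x2 + 1.09x3 + 0.19x4 + 0.44x5 + 0.18x6 ≤ 0.43   (sulfur)
  x2 ≤ 0.9
  x1, x2, x3, x4, x5, x6 ≥ 0.
At the optimum only cast iron scrap, ferrochrome are positive (pure iron, scrap grade B, scrap grade A, stainless scrap = 0). There the carbon and sulfur constraints are tight.
So cast iron scrap = 0.17635 kg, ferrochrome = 0.54042 kg.
Hence cost = 0.34·0.17635 + 2.6·0.54042 = £1.4651.

£1.47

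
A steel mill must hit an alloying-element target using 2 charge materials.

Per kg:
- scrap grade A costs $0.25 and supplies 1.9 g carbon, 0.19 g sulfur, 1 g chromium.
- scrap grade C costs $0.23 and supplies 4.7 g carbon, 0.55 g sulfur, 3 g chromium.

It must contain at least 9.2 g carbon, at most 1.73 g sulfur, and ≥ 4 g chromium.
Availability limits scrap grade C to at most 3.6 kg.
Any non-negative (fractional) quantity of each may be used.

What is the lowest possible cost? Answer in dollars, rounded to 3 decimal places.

Treat it as an LP. Let x1 = kg of scrap grade A, x2 = kg of scrap grade C.
Minimize 0.25x1 + 0.23x2 with:
  1.9x1 + 4.7x2 ≥ 9.2   (carbon)
  0.19x1 + 0.55x2 ≤ 1.73   (sulfur)
  1x1 + 3x2 ≥ 4   (chromium)
  x2 ≤ 3.6
  x1, x2 ≥ 0.
The minimum-cost mix takes nothing from scrap grade A — only scrap grade C. The carbon requirement is met with equality.
Solving gives x2 = 1.957.
Objective = 0.23·1.957 = 0.45011.

$0.450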